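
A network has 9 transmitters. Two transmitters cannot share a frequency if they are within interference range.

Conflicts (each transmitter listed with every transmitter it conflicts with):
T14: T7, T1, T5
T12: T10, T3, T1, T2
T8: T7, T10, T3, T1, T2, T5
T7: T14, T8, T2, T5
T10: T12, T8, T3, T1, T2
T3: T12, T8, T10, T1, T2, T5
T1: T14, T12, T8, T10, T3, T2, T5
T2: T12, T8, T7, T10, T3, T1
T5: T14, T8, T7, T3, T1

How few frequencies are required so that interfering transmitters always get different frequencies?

T8, T10, T3, T1, T2 are mutually in conflict, so at least 5 frequencies are needed.
Using 5 frequencies: T14=2, T12=2, T8=2, T7=1, T10=5, T3=4, T1=1, T2=3, T5=3. Every pair that conflicts lands in different frequencies.

5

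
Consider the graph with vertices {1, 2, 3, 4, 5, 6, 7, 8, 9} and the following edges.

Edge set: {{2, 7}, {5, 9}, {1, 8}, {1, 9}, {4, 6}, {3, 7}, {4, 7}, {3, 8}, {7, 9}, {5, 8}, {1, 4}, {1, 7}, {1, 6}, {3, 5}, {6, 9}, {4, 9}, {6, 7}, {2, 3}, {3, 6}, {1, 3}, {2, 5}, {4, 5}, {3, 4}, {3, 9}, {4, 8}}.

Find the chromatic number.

6

1, 3, 4, 6, 7, 9 are mutually adjacent (a clique of size 6), so at least 6 colors are needed.
6 colors suffice: 1=yellow, 2=blue, 3=red, 4=blue, 5=yellow, 6=orange, 7=purple, 8=green, 9=green. No two adjacent vertices share a color.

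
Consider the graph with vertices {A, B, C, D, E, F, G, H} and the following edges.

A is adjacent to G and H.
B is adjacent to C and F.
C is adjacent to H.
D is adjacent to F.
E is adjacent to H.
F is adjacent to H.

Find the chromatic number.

A and H are adjacent, so at least 2 colors are needed.
2 colors suffice: color 1 → {B, D, G, H}; color 2 → {A, C, E, F}. Every edge joins two different colors.

2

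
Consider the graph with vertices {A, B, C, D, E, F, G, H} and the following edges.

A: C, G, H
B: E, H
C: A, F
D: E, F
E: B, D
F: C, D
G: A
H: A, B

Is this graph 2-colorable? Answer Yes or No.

The cycle A-H-B-E-D-F-C-A has odd length 7, so it cannot be 2-colored; at least 3 colors are needed.
So 2 colors are not enough.

No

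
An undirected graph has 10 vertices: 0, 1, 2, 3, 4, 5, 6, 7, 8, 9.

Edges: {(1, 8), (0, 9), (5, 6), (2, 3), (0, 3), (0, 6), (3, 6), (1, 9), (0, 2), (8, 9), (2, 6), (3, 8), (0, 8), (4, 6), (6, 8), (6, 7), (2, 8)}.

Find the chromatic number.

0, 2, 3, 6, 8 form a clique, so at least 5 colors are needed.
One proper 5-coloring: 0=green, 1=green, 2=yellow, 3=purple, 4=blue, 5=blue, 6=red, 7=blue, 8=blue, 9=red. No two adjacent vertices share a color.

5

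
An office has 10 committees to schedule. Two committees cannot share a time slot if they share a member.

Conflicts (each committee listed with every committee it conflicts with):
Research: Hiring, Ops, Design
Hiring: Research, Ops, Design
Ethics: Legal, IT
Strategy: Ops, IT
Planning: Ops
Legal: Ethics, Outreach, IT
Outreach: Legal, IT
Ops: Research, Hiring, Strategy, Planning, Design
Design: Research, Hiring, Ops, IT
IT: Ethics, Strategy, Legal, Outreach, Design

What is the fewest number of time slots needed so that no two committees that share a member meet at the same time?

Research, Hiring, Ops, Design pairwise conflict, so at least 4 time slots are needed.
4 time slots suffice: time slot 1 → {Ops, IT}; time slot 2 → {Strategy, Planning, Legal, Design}; time slot 3 → {Research, Ethics, Outreach}; time slot 4 → {Hiring}. No two conflicting committees share a time slot.

4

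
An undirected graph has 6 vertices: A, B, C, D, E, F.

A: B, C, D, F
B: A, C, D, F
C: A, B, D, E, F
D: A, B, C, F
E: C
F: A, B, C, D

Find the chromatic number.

5

A, B, C, D, F are pairwise adjacent (a clique of size 5), so at least 5 colors are needed.
A valid assignment using 5 colors: A=2, B=5, C=1, D=3, E=2, F=4. No two adjacent vertices share a color.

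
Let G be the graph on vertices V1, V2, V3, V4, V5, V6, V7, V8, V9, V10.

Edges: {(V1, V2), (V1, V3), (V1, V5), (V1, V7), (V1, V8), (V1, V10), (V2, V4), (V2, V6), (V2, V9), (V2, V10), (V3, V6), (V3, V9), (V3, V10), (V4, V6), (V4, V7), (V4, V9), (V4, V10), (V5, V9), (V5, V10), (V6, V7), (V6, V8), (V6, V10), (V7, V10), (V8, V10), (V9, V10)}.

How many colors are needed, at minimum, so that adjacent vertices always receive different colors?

V4, V6, V7, V10 form a clique, so at least 4 colors are needed.
4 colors suffice: color 1 → {V10}; color 2 → {V1, V6, V9}; color 3 → {V3, V4, V5, V8}; color 4 → {V2, V7}. Every edge joins two different colors.

4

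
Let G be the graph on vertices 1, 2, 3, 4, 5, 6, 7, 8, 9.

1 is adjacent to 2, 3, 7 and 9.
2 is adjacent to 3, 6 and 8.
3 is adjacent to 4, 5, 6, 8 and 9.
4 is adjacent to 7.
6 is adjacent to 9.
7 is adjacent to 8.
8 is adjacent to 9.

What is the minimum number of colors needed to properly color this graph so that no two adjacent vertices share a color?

3, 6, 9 form a triangle, so at least 3 colors are needed.
One proper 3-coloring: 1=green, 2=blue, 3=red, 4=blue, 5=blue, 6=green, 7=red, 8=green, 9=blue. Each edge has distinct colors on its endpoints.

3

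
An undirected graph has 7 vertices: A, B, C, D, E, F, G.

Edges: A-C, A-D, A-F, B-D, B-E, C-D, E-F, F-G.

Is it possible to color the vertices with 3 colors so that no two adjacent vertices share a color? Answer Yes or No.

The chromatic number is 3. A, C, D are mutually adjacent, so at least 3 colors are needed.
3 colors suffice: color red → {D, F}; color blue → {A, B, G}; color green → {C, E}.
That is already a proper 3-coloring.

Yes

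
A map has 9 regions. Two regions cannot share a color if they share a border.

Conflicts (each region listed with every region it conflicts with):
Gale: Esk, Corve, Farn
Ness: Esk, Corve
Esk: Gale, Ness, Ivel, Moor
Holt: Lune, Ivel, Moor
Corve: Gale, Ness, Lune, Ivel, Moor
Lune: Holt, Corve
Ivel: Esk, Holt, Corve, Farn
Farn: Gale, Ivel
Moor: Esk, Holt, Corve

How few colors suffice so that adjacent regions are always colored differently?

2

Gale and Corve conflict, so at least 2 colors are needed.
A valid assignment using 2 colors: Gale=2, Ness=2, Esk=1, Holt=1, Corve=1, Lune=2, Ivel=2, Farn=1, Moor=2. Every pair that conflicts lands in different colors.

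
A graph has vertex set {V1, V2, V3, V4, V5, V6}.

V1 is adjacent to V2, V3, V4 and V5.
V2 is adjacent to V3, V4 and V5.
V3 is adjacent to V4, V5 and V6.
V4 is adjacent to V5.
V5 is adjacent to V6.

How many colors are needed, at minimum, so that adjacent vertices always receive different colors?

V1, V2, V3, V4, V5 form a clique, so at least 5 colors are needed.
5 colors suffice: V1=3, V2=4, V3=2, V4=5, V5=1, V6=3. Each edge has distinct colors on its endpoints.

5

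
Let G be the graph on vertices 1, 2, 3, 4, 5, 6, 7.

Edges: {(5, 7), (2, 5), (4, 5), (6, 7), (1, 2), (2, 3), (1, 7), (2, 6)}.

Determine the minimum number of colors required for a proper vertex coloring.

2 and 6 are adjacent, so at least 2 colors are needed.
2 colors suffice: 1=blue, 2=red, 3=blue, 4=red, 5=blue, 6=blue, 7=red. Every edge joins two different colors.

2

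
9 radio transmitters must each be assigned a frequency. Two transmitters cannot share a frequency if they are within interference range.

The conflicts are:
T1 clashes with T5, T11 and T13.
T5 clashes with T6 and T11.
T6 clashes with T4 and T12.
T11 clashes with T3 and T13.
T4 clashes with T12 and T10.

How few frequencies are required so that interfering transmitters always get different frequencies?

3

T6, T4, T12 are mutually in conflict, so at least 3 frequencies are needed.
Using 3 frequencies: T1=3, T5=2, T6=1, T11=1, T4=2, T12=3, T10=1, T3=2, T13=2. Every pair that conflicts lands in different frequencies.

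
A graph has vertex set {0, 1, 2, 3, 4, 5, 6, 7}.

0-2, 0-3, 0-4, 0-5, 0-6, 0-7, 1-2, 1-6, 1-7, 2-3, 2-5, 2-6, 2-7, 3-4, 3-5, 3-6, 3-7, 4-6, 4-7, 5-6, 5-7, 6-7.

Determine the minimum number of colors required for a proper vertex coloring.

6

0, 2, 3, 5, 6, 7 form a clique, so at least 6 colors are needed.
A valid assignment using 6 colors: 0=purple, 1=green, 2=yellow, 3=green, 4=yellow, 5=orange, 6=red, 7=blue. No two adjacent vertices share a color.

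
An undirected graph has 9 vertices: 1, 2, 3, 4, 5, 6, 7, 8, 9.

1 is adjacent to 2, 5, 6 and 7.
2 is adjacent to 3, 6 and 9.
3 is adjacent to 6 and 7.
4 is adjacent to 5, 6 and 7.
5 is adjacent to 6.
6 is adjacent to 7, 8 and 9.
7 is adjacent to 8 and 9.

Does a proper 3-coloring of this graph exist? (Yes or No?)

The chromatic number is 3. 6, 7, 9 are pairwise adjacent, so at least 3 colors are needed.
3 colors suffice: color a → {6}; color b → {2, 5, 7}; color c → {1, 3, 4, 8, 9}.
That is already a proper 3-coloring.

Yes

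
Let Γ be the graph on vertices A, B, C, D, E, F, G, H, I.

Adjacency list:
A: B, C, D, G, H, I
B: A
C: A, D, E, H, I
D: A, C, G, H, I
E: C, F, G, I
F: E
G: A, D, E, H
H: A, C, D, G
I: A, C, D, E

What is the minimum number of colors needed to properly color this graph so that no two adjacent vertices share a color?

A, C, D, H form a clique, so at least 4 colors are needed.
4 colors suffice: color 1 → {A, E}; color 2 → {B, C, F, G}; color 3 → {D}; color 4 → {H, I}. Every edge joins two different colors.

4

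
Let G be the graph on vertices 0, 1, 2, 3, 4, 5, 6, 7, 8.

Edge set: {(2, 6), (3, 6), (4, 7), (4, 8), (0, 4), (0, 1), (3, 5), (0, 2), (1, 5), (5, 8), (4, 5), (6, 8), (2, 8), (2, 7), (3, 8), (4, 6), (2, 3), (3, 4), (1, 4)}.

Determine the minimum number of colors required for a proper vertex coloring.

4

3, 4, 6, 8 are mutually adjacent (a clique of size 4), so at least 4 colors are needed.
A valid assignment using 4 colors: 0=c, 1=b, 2=a, 3=c, 4=a, 5=d, 6=d, 7=b, 8=b. Each edge has distinct colors on its endpoints.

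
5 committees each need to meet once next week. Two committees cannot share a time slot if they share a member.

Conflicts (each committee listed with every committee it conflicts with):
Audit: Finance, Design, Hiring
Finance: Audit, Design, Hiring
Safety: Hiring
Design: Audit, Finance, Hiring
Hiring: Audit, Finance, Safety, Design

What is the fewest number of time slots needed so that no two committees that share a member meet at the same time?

4

Audit, Finance, Design, Hiring pairwise conflict, so at least 4 time slots are needed.
4 time slots suffice: Audit=3, Finance=2, Safety=2, Design=4, Hiring=1. Every pair that conflicts lands in different time slots.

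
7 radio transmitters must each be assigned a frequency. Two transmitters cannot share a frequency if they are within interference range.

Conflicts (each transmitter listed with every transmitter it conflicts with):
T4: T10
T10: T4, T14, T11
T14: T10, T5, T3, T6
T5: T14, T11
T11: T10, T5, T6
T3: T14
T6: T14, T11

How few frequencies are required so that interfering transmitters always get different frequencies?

T14 and T3 conflict, so at least 2 frequencies are needed.
2 frequencies suffice: frequency 1 → {T4, T14, T11}; frequency 2 → {T10, T5, T3, T6}. No two conflicting transmitters share a frequency.

2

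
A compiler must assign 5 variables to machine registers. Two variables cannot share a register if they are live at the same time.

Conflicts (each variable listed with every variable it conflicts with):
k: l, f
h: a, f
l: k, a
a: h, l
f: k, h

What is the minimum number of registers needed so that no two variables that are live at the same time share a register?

The cycle h-f-k-l-a-h has odd length 5, so it cannot be 2-colored; at least 3 registers are needed.
Using 3 registers: k=1, h=1, l=3, a=2, f=2. Each listed conflict is separated.

3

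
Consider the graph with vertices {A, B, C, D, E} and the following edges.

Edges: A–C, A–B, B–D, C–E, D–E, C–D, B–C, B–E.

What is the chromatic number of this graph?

4

B, C, D, E are pairwise adjacent (a clique of size 4), so at least 4 colors are needed.
4 colors suffice: color red → {B}; color blue → {C}; color green → {A, E}; color yellow → {D}. Every edge joins two different colors.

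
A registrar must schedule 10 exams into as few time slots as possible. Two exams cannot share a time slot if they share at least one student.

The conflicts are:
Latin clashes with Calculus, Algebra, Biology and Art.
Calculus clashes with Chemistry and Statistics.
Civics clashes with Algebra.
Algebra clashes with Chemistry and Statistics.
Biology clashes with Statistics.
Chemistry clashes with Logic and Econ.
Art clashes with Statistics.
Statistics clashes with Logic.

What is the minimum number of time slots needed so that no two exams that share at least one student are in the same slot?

Chemistry and Econ conflict, so at least 2 time slots are needed.
2 time slots suffice: time slot 1 → {Latin, Civics, Chemistry, Statistics}; time slot 2 → {Calculus, Algebra, Biology, Art, Logic, Econ}. No two conflicting exams share a time slot.

2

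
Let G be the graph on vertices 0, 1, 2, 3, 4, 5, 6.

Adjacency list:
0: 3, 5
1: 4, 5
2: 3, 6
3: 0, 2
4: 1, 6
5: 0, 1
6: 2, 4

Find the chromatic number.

3

The cycle 5-1-4-6-2-3-0-5 has odd length 7, so it cannot be 2-colored; at least 3 colors are needed.
3 colors suffice: 0=a, 1=a, 2=b, 3=c, 4=b, 5=b, 6=a. Each edge has distinct colors on its endpoints.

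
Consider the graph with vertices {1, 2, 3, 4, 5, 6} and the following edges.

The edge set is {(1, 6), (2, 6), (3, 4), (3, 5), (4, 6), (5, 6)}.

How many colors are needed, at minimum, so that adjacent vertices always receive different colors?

2

3 and 4 are adjacent, so at least 2 colors are needed.
2 colors suffice: color red → {3, 6}; color blue → {1, 2, 4, 5}. Each edge has distinct colors on its endpoints.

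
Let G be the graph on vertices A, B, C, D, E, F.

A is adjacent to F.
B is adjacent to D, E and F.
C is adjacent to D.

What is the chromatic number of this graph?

A and F are adjacent, so at least 2 colors are needed.
A valid assignment using 2 colors: A=1, B=1, C=1, D=2, E=2, F=2. Each edge has distinct colors on its endpoints.

2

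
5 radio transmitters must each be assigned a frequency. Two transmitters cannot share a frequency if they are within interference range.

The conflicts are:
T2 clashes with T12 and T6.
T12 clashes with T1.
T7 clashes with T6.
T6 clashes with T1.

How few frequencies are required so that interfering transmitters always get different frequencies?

T2 and T12 conflict, so at least 2 frequencies are needed.
2 frequencies suffice: frequency 1 → {T12, T6}; frequency 2 → {T2, T7, T1}. Each listed conflict is separated.

2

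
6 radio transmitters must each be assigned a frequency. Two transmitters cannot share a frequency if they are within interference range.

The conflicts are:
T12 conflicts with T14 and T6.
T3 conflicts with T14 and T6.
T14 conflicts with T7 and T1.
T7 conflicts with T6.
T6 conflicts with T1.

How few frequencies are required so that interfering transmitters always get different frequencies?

2

T6 and T1 conflict, so at least 2 frequencies are needed.
A valid assignment using 2 frequencies: T12=2, T3=2, T14=1, T7=2, T6=1, T1=2. No two conflicting transmitters share a frequency.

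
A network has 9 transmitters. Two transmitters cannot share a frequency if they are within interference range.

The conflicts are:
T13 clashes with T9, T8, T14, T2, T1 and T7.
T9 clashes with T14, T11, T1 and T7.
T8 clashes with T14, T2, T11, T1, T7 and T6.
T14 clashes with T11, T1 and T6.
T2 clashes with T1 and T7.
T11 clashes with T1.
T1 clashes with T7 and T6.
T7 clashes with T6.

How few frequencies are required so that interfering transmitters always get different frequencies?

T13, T8, T2, T1, T7 pairwise conflict, so at least 5 frequencies are needed.
5 frequencies suffice: T13=4, T9=2, T8=2, T14=3, T2=5, T11=4, T1=1, T7=3, T6=4. Each listed conflict is separated.

5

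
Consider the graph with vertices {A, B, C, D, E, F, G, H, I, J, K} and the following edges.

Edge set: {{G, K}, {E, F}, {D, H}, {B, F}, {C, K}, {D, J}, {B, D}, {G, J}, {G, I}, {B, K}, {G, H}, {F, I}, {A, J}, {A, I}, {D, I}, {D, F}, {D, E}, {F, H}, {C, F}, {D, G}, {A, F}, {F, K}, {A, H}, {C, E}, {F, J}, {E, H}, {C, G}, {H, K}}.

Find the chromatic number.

4

D, E, F, H are mutually adjacent (a clique of size 4), so at least 4 colors are needed.
4 colors suffice: color 1 → {F, G}; color 2 → {A, D, K}; color 3 → {B, C, H, I, J}; color 4 → {E}. No two adjacent vertices share a color.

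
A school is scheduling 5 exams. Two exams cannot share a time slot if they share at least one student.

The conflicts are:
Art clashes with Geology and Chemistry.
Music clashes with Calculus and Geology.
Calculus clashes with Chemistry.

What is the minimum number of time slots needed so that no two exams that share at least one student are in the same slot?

The cycle Art-Chemistry-Calculus-Music-Geology-Art has odd length 5, so it cannot be 2-colored; at least 3 time slots are needed.
3 time slots suffice: Art=1, Music=3, Calculus=1, Geology=2, Chemistry=2. Each listed conflict is separated.

3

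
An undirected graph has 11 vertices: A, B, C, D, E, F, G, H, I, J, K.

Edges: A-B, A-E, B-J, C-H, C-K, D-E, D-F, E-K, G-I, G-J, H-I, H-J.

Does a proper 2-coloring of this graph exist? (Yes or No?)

The cycle E-K-C-H-J-B-A-E has odd length 7, so it cannot be 2-colored; at least 3 colors are needed.
So 2 colors are not enough.

No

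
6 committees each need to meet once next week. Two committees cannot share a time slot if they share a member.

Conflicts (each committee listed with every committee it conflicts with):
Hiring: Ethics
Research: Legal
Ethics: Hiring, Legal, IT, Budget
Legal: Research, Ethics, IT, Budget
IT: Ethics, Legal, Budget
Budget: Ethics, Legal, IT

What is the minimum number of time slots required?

Ethics, Legal, IT, Budget all conflict with each other, so at least 4 time slots are needed.
4 time slots suffice: time slot 1 → {Hiring, Legal}; time slot 2 → {Research, Ethics}; time slot 3 → {IT}; time slot 4 → {Budget}. No two conflicting committees share a time slot.

4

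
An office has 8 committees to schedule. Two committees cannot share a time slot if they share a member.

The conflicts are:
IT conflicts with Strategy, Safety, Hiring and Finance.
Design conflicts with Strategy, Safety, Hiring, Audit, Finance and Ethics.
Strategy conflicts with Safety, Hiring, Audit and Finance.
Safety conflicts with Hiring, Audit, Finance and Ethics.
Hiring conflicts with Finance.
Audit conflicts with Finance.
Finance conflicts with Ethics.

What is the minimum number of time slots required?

Design, Strategy, Safety, Hiring, Finance pairwise conflict, so at least 5 time slots are needed.
A valid assignment using 5 time slots: IT=4, Design=4, Strategy=3, Safety=2, Hiring=5, Audit=5, Finance=1, Ethics=3. Each listed conflict is separated.

5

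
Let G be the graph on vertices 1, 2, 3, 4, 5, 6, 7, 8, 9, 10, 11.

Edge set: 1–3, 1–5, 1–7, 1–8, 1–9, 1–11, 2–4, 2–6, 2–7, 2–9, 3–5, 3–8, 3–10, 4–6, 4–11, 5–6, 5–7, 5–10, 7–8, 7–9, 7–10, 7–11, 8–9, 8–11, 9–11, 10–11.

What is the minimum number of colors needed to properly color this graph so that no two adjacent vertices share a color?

5

1, 7, 8, 9, 11 are pairwise adjacent (a clique of size 5), so at least 5 colors are needed.
5 colors suffice: color a → {3, 6, 7}; color b → {1, 2, 10}; color c → {5, 11}; color d → {4, 8}; color e → {9}. Each edge has distinct colors on its endpoints.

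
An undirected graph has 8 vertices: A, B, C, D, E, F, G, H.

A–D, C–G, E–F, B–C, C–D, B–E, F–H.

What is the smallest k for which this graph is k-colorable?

A and D are adjacent, so at least 2 colors are needed.
2 colors suffice: color 1 → {A, C, E, H}; color 2 → {B, D, F, G}. Each edge has distinct colors on its endpoints.

2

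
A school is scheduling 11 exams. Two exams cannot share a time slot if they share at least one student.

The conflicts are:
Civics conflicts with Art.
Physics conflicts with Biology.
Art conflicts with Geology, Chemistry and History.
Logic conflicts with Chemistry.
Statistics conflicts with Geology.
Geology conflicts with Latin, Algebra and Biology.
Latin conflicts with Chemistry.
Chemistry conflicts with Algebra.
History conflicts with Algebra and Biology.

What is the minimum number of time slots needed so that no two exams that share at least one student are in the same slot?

Statistics and Geology conflict, so at least 2 time slots are needed.
2 time slots suffice: time slot 1 → {Civics, Physics, Geology, Chemistry, History}; time slot 2 → {Art, Logic, Statistics, Latin, Algebra, Biology}. Each listed conflict is separated.

2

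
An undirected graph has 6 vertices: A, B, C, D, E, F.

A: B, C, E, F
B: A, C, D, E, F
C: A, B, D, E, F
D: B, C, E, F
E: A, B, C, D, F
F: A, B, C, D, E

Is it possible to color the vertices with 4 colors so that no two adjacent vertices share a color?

No

A, B, C, E, F form a clique, so at least 5 colors are needed.
So 4 colors are not enough.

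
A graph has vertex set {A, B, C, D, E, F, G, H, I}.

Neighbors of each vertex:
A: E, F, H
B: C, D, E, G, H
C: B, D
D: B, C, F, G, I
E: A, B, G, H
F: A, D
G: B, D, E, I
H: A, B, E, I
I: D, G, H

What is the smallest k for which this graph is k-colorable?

A, E, H form a triangle, so at least 3 colors are needed.
A valid assignment using 3 colors: A=2, B=2, C=3, D=1, E=1, F=3, G=3, H=3, I=2. Each edge has distinct colors on its endpoints.

3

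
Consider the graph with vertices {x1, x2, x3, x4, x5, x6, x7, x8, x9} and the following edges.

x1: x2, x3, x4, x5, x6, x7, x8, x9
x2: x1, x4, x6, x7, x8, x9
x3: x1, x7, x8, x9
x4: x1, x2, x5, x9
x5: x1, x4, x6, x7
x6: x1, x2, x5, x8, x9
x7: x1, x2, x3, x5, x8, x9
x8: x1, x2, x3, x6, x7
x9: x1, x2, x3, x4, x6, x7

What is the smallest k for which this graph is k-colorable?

4

x1, x3, x7, x9 form a clique, so at least 4 colors are needed.
4 colors suffice: color 1 → {x1}; color 2 → {x5, x8, x9}; color 3 → {x4, x6, x7}; color 4 → {x2, x3}. Each edge has distinct colors on its endpoints.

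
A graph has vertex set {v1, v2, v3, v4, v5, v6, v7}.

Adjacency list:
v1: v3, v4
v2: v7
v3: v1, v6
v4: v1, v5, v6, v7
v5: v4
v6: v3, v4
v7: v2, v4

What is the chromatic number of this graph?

v2 and v7 are adjacent, so at least 2 colors are needed.
2 colors suffice: v1=2, v2=1, v3=1, v4=1, v5=2, v6=2, v7=2. Every edge joins two different colors.

2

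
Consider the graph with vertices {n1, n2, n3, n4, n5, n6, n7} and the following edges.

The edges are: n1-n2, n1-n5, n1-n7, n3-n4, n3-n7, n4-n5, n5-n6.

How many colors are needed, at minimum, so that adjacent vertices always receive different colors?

The cycle n3-n4-n5-n1-n7-n3 has odd length 5, so it cannot be 2-colored; at least 3 colors are needed.
3 colors suffice: color 1 → {n2, n3, n5}; color 2 → {n1, n4, n6}; color 3 → {n7}. No two adjacent vertices share a color.

3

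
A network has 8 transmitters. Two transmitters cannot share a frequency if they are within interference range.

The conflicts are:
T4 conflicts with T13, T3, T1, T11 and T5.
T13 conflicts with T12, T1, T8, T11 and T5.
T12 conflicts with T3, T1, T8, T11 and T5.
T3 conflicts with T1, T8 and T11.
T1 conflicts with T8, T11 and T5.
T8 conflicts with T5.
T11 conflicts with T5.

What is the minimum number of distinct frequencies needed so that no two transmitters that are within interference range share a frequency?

T13, T12, T1, T8, T5 are mutually in conflict, so at least 5 frequencies are needed.
5 frequencies suffice: frequency 1 → {T1}; frequency 2 → {T13, T3}; frequency 3 → {T5}; frequency 4 → {T8, T11}; frequency 5 → {T4, T12}. Every pair that conflicts lands in different frequencies.

5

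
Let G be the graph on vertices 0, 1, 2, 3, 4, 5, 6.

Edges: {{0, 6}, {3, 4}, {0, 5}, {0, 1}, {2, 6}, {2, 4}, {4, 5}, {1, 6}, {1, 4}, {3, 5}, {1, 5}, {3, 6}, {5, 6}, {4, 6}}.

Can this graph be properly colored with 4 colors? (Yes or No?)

The chromatic number is 4. 3, 4, 5, 6 are mutually adjacent (a clique of size 4), so at least 4 colors are needed.
4 colors suffice: color red → {6}; color blue → {2, 5}; color green → {0, 4}; color yellow → {1, 3}.
That is already a proper 4-coloring.

Yes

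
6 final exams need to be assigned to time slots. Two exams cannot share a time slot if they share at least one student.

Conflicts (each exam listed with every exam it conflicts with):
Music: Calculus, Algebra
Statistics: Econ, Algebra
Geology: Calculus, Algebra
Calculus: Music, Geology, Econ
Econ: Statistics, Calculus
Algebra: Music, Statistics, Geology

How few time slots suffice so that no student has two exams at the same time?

3

The cycle Calculus-Geology-Algebra-Statistics-Econ-Calculus has odd length 5, so it cannot be 2-colored; at least 3 time slots are needed.
A valid assignment using 3 time slots: Music=2, Statistics=3, Geology=2, Calculus=1, Econ=2, Algebra=1. Every pair that conflicts lands in different time slots.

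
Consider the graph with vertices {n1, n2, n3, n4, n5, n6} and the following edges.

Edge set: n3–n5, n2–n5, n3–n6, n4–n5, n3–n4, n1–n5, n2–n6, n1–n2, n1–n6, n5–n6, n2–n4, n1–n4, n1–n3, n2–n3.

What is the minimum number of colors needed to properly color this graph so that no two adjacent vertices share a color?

n1, n2, n3, n5, n6 are pairwise adjacent (a clique of size 5), so at least 5 colors are needed.
5 colors suffice: color 1 → {n2}; color 2 → {n1}; color 3 → {n3}; color 4 → {n5}; color 5 → {n4, n6}. Each edge has distinct colors on its endpoints.

5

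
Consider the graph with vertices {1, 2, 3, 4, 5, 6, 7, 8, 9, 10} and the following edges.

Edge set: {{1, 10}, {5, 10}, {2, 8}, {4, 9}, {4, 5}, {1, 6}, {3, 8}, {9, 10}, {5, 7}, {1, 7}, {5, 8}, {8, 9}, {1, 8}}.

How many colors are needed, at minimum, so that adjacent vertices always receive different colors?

2

1 and 6 are adjacent, so at least 2 colors are needed.
2 colors suffice: color a → {4, 6, 7, 8, 10}; color b → {1, 2, 3, 5, 9}. Every edge joins two different colors.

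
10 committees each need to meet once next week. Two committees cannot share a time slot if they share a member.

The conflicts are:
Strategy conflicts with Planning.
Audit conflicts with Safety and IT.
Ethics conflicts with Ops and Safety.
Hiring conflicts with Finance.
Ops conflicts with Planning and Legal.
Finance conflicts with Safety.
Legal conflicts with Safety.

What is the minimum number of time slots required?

2

Audit and IT conflict, so at least 2 time slots are needed.
2 time slots suffice: Strategy=1, Audit=2, Ethics=2, Hiring=1, Ops=1, Planning=2, Finance=2, Legal=2, Safety=1, IT=1. No two conflicting committees share a time slot.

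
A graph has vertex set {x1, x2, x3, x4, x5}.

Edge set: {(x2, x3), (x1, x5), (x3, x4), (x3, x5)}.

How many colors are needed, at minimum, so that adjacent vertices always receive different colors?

2

x2 and x3 are adjacent, so at least 2 colors are needed.
One proper 2-coloring: x1=R, x2=B, x3=R, x4=B, x5=B. Every edge joins two different colors.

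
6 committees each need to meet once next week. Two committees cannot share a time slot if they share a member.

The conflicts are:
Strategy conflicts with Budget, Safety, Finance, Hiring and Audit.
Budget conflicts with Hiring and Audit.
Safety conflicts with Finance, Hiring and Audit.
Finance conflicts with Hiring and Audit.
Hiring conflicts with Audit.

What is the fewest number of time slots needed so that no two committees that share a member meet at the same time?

5

Strategy, Safety, Finance, Hiring, Audit are mutually in conflict, so at least 5 time slots are needed.
5 time slots suffice: Strategy=3, Budget=4, Safety=5, Finance=4, Hiring=1, Audit=2. Every pair that conflicts lands in different time slots.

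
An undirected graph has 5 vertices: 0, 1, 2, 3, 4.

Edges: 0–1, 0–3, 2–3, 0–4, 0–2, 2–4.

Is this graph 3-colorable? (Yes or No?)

Yes

The chromatic number is 3. 0, 2, 4 are mutually adjacent, so at least 3 colors are needed.
3 colors suffice: color a → {0}; color b → {1, 2}; color c → {3, 4}.
That is already a proper 3-coloring.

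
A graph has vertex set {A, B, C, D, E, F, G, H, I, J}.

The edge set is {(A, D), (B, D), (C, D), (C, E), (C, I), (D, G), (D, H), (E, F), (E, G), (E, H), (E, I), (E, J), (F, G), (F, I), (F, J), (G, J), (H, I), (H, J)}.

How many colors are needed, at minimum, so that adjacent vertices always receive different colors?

E, F, G, J are mutually adjacent (a clique of size 4), so at least 4 colors are needed.
A valid assignment using 4 colors: A=2, B=2, C=2, D=1, E=1, F=2, G=3, H=2, I=3, J=4. Every edge joins two different colors.

4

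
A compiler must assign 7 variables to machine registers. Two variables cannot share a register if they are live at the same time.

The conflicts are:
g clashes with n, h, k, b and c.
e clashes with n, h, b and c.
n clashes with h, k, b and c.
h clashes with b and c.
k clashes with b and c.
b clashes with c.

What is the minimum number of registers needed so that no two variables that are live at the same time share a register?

e, n, h, b, c are mutually in conflict, so at least 5 registers are needed.
A valid assignment using 5 registers: g=4, e=4, n=1, h=5, k=5, b=3, c=2. No two conflicting variables share a register.

5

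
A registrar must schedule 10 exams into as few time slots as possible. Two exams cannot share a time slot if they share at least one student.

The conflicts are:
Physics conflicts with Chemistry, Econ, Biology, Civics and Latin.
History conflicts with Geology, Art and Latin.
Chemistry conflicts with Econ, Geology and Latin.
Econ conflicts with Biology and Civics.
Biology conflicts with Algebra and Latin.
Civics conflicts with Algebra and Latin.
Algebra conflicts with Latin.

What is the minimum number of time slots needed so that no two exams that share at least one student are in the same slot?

Physics, Econ, Civics all conflict with each other, so at least 3 time slots are needed.
Using 3 time slots: Physics=2, History=2, Chemistry=3, Econ=1, Biology=3, Geology=1, Civics=3, Algebra=2, Art=1, Latin=1. Every pair that conflicts lands in different time slots.

3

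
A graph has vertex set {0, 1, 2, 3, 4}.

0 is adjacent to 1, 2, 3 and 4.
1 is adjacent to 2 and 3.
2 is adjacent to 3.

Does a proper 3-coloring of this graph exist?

No

0, 1, 2, 3 form a clique, so at least 4 colors are needed.
So 3 colors are not enough.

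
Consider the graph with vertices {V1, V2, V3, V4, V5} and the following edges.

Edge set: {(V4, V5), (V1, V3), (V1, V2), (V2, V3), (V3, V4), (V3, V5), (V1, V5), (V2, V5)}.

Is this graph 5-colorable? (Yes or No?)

The chromatic number is 4. V1, V2, V3, V5 are mutually adjacent (a clique of size 4), so at least 4 colors are needed.
4 colors suffice: color 1 → {V3}; color 2 → {V5}; color 3 → {V1, V4}; color 4 → {V2}.
Since 5 ≥ 4, a proper 5-coloring certainly exists.

Yes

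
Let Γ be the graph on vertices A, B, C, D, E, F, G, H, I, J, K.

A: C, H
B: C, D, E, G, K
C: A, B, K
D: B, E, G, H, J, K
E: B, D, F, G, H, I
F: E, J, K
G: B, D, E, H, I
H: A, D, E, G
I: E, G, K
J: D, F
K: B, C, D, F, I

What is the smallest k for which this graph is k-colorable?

B, D, E, G are pairwise adjacent (a clique of size 4), so at least 4 colors are needed.
4 colors suffice: color 1 → {A, E, J, K}; color 2 → {C, D, F, I}; color 3 → {B, H}; color 4 → {G}. Every edge joins two different colors.

4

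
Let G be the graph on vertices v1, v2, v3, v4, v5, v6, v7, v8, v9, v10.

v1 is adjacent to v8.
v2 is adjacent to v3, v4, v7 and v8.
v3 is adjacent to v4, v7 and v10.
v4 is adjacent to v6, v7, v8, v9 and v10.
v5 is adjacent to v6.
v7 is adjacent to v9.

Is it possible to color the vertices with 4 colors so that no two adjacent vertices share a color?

Yes

The chromatic number is 4. v2, v3, v4, v7 form a clique, so at least 4 colors are needed.
4 colors suffice: color R → {v1, v4, v5}; color B → {v3, v6, v8, v9}; color G → {v7, v10}; color Y → {v2}.
That is already a proper 4-coloring.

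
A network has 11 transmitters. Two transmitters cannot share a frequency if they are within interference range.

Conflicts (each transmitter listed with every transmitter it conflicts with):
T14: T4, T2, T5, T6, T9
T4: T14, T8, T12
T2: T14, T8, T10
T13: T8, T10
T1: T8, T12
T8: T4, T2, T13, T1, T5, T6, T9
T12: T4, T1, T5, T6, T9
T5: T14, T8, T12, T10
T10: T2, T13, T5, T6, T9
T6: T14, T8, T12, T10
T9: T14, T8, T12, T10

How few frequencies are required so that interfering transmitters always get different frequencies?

T14 and T5 conflict, so at least 2 frequencies are needed.
Using 2 frequencies: T14=1, T4=2, T2=2, T13=2, T1=2, T8=1, T12=1, T5=2, T10=1, T6=2, T9=2. Each listed conflict is separated.

2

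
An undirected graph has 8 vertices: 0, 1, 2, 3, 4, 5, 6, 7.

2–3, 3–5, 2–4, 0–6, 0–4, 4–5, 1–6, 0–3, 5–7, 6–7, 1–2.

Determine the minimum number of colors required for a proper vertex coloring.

3

The cycle 6-0-4-2-1-6 has odd length 5, so it cannot be 2-colored; at least 3 colors are needed.
3 colors suffice: 0=blue, 1=green, 2=blue, 3=red, 4=red, 5=blue, 6=red, 7=green. Every edge joins two different colors.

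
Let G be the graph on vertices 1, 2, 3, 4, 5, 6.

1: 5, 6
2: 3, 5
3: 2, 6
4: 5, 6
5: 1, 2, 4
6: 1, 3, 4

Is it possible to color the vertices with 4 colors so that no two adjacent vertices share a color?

The chromatic number is 3. The cycle 6-1-5-2-3-6 has odd length 5, so it cannot be 2-colored; at least 3 colors are needed.
One proper 3-coloring: 1=b, 2=b, 3=c, 4=b, 5=a, 6=a.
Since 4 ≥ 3, a proper 4-coloring certainly exists.

Yes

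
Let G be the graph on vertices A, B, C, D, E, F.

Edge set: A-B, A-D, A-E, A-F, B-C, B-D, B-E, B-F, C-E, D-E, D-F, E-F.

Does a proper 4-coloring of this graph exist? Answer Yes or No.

No

A, B, D, E, F are pairwise adjacent (a clique of size 5), so at least 5 colors are needed.
So 4 colors are not enough.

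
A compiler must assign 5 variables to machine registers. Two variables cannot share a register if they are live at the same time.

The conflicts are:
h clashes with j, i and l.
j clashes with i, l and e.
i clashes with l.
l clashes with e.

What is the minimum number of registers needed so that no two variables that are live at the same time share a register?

h, j, i, l pairwise conflict, so at least 4 registers are needed.
4 registers suffice: register 1 → {l}; register 2 → {j}; register 3 → {h, e}; register 4 → {i}. No two conflicting variables share a register.

4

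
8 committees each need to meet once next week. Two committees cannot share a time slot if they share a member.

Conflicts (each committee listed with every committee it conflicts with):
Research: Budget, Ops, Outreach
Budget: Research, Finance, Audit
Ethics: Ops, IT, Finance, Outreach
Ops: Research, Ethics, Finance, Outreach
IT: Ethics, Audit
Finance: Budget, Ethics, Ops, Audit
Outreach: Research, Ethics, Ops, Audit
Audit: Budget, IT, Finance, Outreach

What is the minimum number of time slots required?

Research, Ops, Outreach all conflict with each other, so at least 3 time slots are needed.
3 time slots suffice: time slot 1 → {IT, Finance, Outreach}; time slot 2 → {Research, Ethics, Audit}; time slot 3 → {Budget, Ops}. Each listed conflict is separated.

3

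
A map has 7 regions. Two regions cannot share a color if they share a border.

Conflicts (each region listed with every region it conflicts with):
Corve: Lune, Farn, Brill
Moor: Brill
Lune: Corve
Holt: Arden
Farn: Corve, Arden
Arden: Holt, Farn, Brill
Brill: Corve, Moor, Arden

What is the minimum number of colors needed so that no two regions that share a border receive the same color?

Holt and Arden conflict, so at least 2 colors are needed.
A valid assignment using 2 colors: Corve=1, Moor=1, Lune=2, Holt=2, Farn=2, Arden=1, Brill=2. No two conflicting regions share a color.

2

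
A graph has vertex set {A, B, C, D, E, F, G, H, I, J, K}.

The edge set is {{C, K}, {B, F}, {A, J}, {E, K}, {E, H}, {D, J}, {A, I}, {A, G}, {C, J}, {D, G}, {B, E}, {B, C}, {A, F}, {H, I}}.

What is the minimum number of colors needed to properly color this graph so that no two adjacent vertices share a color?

3

The cycle F-A-J-C-B-F has odd length 5, so it cannot be 2-colored; at least 3 colors are needed.
3 colors suffice: A=1, B=2, C=1, D=1, E=1, F=3, G=2, H=2, I=3, J=2, K=2. Every edge joins two different colors.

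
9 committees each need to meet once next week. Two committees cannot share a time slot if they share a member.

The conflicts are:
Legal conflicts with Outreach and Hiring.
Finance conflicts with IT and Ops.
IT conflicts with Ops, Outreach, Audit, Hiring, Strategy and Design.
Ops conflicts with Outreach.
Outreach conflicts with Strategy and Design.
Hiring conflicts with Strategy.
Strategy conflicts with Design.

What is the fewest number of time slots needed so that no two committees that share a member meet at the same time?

4

IT, Outreach, Strategy, Design all conflict with each other, so at least 4 time slots are needed.
4 time slots suffice: Legal=1, Finance=2, IT=1, Ops=3, Outreach=2, Audit=2, Hiring=2, Strategy=3, Design=4. Each listed conflict is separated.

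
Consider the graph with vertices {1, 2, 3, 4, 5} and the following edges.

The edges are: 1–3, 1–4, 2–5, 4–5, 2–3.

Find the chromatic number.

The cycle 1-4-5-2-3-1 has odd length 5, so it cannot be 2-colored; at least 3 colors are needed.
3 colors suffice: color red → {3, 5}; color blue → {2, 4}; color green → {1}. Every edge joins two different colors.

3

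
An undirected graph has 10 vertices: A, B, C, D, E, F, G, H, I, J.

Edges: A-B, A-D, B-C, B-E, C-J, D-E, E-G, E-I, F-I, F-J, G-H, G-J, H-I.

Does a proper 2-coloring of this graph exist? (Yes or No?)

No

The cycle H-G-J-F-I-H has odd length 5, so it cannot be 2-colored; at least 3 colors are needed.
So 2 colors are not enough.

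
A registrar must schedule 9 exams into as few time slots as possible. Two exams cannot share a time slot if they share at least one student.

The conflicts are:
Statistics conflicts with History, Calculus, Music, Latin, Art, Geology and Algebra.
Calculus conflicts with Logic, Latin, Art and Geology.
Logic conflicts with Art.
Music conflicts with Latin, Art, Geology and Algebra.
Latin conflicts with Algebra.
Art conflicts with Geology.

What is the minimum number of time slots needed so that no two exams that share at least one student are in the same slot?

Statistics, Music, Art, Geology all conflict with each other, so at least 4 time slots are needed.
Using 4 time slots: Statistics=1, History=2, Calculus=2, Logic=1, Music=2, Latin=3, Art=3, Geology=4, Algebra=4. No two conflicting exams share a time slot.

4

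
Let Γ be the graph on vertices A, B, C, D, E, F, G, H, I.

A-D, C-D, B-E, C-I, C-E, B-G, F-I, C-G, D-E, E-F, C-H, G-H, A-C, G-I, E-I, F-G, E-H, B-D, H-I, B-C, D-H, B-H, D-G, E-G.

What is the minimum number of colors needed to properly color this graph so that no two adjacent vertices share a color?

B, C, D, E, G, H are mutually adjacent (a clique of size 6), so at least 6 colors are needed.
One proper 6-coloring: A=1, B=6, C=3, D=4, E=1, F=3, G=2, H=5, I=4. No two adjacent vertices share a color.

6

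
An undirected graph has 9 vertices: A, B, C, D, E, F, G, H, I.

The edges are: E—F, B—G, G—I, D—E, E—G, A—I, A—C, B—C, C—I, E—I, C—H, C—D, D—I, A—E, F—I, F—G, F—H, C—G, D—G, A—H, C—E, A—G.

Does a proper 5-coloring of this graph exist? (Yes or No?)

Yes

The chromatic number is 5. A, C, E, G, I form a clique, so at least 5 colors are needed.
One proper 5-coloring: A=5, B=3, C=2, D=5, E=4, F=2, G=1, H=1, I=3.
That is already a proper 5-coloring.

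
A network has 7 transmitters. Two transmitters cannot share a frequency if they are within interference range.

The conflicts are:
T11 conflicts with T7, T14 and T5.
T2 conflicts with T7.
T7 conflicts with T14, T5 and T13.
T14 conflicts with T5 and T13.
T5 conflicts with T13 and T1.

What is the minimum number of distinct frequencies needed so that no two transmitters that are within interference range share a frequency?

T7, T14, T5, T13 pairwise conflict, so at least 4 frequencies are needed.
4 frequencies suffice: frequency 1 → {T7, T1}; frequency 2 → {T2, T5}; frequency 3 → {T14}; frequency 4 → {T11, T13}. Each listed conflict is separated.

4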